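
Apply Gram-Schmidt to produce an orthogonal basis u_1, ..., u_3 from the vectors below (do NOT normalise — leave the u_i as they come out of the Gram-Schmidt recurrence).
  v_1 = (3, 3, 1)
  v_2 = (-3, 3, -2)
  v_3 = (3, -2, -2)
Orthogonal basis:
  u_1 = (3, 3, 1)
  u_2 = (-51/19, 63/19, -36/19)
  u_3 = (3/2, -1/2, -3)

Apply the Gram-Schmidt recurrence
  u_1 = v_1
  u_i = v_i − Σ_{j<i} ((v_i · u_j) / (u_j · u_j)) · u_j.

Step by step this gives:
  u_1 = (3, 3, 1)
  u_2 = (-51/19, 63/19, -36/19)
  u_3 = (3/2, -1/2, -3)

Orthogonality check:
  u_2 · u_1 = 0 (should be 0)
  u_3 · u_1 = 0 (should be 0)
  u_3 · u_2 = 0 (should be 0)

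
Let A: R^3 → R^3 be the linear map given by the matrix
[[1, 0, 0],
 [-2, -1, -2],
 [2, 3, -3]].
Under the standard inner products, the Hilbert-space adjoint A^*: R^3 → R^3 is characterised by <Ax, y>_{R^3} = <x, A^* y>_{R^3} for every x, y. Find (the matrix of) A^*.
A^* = A^T =
[[1, -2, 2],
 [0, -1, 3],
 [0, -2, -3]]

For real matrices with standard dot products, the defining identity <Ax, y> = <x, A^* y> gives (Ax)^T y = x^T (A^*) y, i.e. x^T A^T y = x^T (A^*) y. Since this holds for all x, y, we must have A^* = A^T. Therefore
A^* =
[[1, -2, 2],
 [0, -1, 3],
 [0, -2, -3]].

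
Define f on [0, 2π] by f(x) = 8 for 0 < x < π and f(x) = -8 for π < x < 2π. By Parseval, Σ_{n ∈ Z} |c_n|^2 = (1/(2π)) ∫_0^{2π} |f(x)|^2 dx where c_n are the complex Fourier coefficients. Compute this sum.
Σ |c_n|^2 = 64

Parseval equates the L^2 energy of f (normalised by 1/(2π)) with the ℓ^2 sum of its Fourier coefficients: (1/(2π)) ∫_0^{2π} |f|^2 = Σ |c_n|^2.
Compute the left side: (1/(2π)) [∫_0^π 8^2 dx + ∫_π^{2π} (-8)^2 dx] = (1/(2π)) · (64π + 64π) = (64 + 64)/2 = 64.
So Σ_{n ∈ Z} |c_n|^2 = 64.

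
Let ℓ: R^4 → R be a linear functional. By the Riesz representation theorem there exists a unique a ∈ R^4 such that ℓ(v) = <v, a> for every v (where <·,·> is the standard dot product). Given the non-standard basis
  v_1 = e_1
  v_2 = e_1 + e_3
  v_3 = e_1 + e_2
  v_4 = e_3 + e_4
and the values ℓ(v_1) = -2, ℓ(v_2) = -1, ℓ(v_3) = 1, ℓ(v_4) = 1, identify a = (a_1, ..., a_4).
a = (-2, 3, 1, 0)

Write a = (a_1, ..., a_4) in the standard basis. For each basis vector v_i, ℓ(v_i) = <v_i, a> is a linear equation in the a_j's. Collect the n equations into a matrix system V a = ℓ, where row i of V is v_i (expressed in the standard basis). Since V is invertible (lower-triangular with 1s on the diagonal, up to permutation), solve by back-substitution:
  V =
[[1, 0, 0, 0],
 [1, 0, 1, 0],
 [1, 1, 0, 0],
 [0, 0, 1, 1]]
  V a = (-2, -1, 1, 1)
Solving gives a = (-2, 3, 1, 0).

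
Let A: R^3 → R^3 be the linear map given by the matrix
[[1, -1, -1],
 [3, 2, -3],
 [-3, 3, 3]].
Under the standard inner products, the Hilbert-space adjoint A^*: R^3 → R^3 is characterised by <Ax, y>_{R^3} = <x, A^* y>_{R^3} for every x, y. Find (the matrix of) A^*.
A^* = A^T =
[[1, 3, -3],
 [-1, 2, 3],
 [-1, -3, 3]]

For real matrices with standard dot products, the defining identity <Ax, y> = <x, A^* y> gives (Ax)^T y = x^T (A^*) y, i.e. x^T A^T y = x^T (A^*) y. Since this holds for all x, y, we must have A^* = A^T. Therefore
A^* =
[[1, 3, -3],
 [-1, 2, 3],
 [-1, -3, 3]].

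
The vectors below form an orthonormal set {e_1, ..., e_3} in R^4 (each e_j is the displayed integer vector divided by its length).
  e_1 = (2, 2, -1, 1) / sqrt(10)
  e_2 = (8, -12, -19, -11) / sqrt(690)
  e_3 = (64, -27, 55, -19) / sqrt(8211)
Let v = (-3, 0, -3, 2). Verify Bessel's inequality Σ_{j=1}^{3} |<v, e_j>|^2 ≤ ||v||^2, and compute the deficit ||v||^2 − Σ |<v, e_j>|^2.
Σ |<v, e_j>|^2 = 2294/119; ||v||^2 = 22; deficit = 324/119

Write each e_j = u_j / sqrt(<u_j, u_j>) where u_j is the displayed integer vector. Then <v, e_j> = <v, u_j> / sqrt(<u_j, u_j>), so |<v, e_j>|^2 = <v, u_j>^2 / <u_j, u_j>.
Coefficients: <v, e_1> = -1/sqrt(10), <v, e_2> = 11/sqrt(690), <v, e_3> = -395/sqrt(8211).
Square and sum: Σ |<v, e_j>|^2 = 2294/119.
Compute ||v||^2 = v·v = 22.
Deficit = 22 − 2294/119 = 324/119 ≥ 0, confirming Bessel's inequality. (The deficit equals ||v − Σ <v,e_j> e_j||^2, the squared distance from v to span{e_j}.)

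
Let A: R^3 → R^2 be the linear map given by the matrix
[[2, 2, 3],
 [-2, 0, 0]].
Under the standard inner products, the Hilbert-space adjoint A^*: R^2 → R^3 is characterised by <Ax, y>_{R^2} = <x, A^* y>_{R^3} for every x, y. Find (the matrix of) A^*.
A^* = A^T =
[[2, -2],
 [2, 0],
 [3, 0]]

For real matrices with standard dot products, the defining identity <Ax, y> = <x, A^* y> gives (Ax)^T y = x^T (A^*) y, i.e. x^T A^T y = x^T (A^*) y. Since this holds for all x, y, we must have A^* = A^T. Therefore
A^* =
[[2, -2],
 [2, 0],
 [3, 0]].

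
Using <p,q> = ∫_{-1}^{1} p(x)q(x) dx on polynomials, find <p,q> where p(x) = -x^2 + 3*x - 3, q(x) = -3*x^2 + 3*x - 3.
<p,q> = 166/5

Expand the product: p(x)·q(x) = 3*x^4 - 12*x^3 + 21*x^2 - 18*x + 9.
∫_{-1}^{1} of each monomial x^k gives [2/(k+1) if k even, 0 if k odd]. Integrating term-by-term (or equivalently evaluating the antiderivative F(x) = 3*x^5/5 - 3*x^4 + 7*x^3 - 9*x^2 + 9*x at the endpoints):
  F(1) − F(−1) = 23/5 − (-143/5) = 166/5.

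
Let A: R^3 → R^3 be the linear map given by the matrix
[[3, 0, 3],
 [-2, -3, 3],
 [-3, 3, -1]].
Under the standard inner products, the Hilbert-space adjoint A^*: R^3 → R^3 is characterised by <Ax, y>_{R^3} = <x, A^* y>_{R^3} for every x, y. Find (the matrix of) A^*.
A^* = A^T =
[[3, -2, -3],
 [0, -3, 3],
 [3, 3, -1]]

For real matrices with standard dot products, the defining identity <Ax, y> = <x, A^* y> gives (Ax)^T y = x^T (A^*) y, i.e. x^T A^T y = x^T (A^*) y. Since this holds for all x, y, we must have A^* = A^T. Therefore
A^* =
[[3, -2, -3],
 [0, -3, 3],
 [3, 3, -1]].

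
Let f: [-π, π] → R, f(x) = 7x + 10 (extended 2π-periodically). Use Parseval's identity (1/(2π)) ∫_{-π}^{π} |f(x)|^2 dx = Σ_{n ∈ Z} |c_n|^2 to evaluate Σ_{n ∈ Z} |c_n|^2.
Σ |c_n|^2 = 49π^2/3 + 100

Expand and integrate term by term over [-π, π]:
  ∫ (7x)^2 dx = 49·(2π^3/3); ∫ 2·7·(10)·x dx = 0 (odd integrand); ∫ 10^2 dx = 100·2π.
So (1/(2π)) ∫_{-π}^{π} (7x + 10)^2 dx = 49π^2/3 + 100 = 49π^2/3 + 100.
Parseval ⇒ Σ |c_n|^2 = 49π^2/3 + 100.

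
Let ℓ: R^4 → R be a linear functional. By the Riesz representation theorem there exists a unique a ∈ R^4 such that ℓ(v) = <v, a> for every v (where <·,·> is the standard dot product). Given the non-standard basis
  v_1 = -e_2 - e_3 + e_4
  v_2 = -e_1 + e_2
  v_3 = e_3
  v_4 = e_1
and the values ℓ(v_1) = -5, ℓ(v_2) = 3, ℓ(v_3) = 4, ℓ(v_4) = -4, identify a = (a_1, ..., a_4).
a = (-4, -1, 4, -2)

Write a = (a_1, ..., a_4) in the standard basis. For each basis vector v_i, ℓ(v_i) = <v_i, a> is a linear equation in the a_j's. Collect the n equations into a matrix system V a = ℓ, where row i of V is v_i (expressed in the standard basis). Since V is invertible (lower-triangular with 1s on the diagonal, up to permutation), solve by back-substitution:
  V =
[[0, -1, -1, 1],
 [-1, 1, 0, 0],
 [0, 0, 1, 0],
 [1, 0, 0, 0]]
  V a = (-5, 3, 4, -4)
Solving gives a = (-4, -1, 4, -2).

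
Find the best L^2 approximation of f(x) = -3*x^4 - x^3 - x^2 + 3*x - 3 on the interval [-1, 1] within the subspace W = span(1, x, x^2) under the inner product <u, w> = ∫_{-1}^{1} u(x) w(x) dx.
g(x) = -25*x^2/7 + 12*x/5 - 96/35

The best approximation g ∈ W is the orthogonal projection of f onto W. Writing g = a_0 + a_1 x + a_2 x^2, the coefficients solve the normal equations G · a = b where
  G_{ij} = <φ_i, φ_j> and b_i = <f, φ_i>, with φ_0 = 1, φ_1 = x, φ_2 = x^2.
G =
  [2, 0, 2/3]
  [0, 2/3, 0]
  [2/3, 0, 2/5],
b = (-118/15, 8/5, -114/35).
Solving gives a_0 = -96/35, a_1 = 12/5, a_2 = -25/7, so
  g(x) = -25*x^2/7 + 12*x/5 - 96/35.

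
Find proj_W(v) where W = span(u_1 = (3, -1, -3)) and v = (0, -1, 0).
proj_W(v) = (3/19, -1/19, -3/19)

Set up U = [u_1 | ... | u_1] ∈ R^(3×1). The projector onto W = col(U) is P = U (U^T U)^(-1) U^T.
Compute U^T U =
  [19],
and U^T v = (1).
Solve U^T U · c = U^T v for the coefficients: c = (1/19). The projection is proj_W(v) = U c.
Check: (v - proj_W(v)) · u_1 = 0  (should be 0).
Result: proj_W(v) = (3/19, -1/19, -3/19).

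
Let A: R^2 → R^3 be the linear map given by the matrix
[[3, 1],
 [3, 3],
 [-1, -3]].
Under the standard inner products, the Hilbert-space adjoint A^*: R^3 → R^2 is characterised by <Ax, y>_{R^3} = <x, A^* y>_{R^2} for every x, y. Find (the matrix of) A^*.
A^* = A^T =
[[3, 3, -1],
 [1, 3, -3]]

For real matrices with standard dot products, the defining identity <Ax, y> = <x, A^* y> gives (Ax)^T y = x^T (A^*) y, i.e. x^T A^T y = x^T (A^*) y. Since this holds for all x, y, we must have A^* = A^T. Therefore
A^* =
[[3, 3, -1],
 [1, 3, -3]].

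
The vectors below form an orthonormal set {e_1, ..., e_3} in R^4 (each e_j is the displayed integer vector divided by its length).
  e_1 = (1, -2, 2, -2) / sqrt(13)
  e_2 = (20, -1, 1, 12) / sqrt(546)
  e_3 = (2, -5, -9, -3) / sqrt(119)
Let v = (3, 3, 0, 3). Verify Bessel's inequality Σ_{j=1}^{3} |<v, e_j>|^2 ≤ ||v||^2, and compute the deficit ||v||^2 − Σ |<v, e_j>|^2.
Σ |<v, e_j>|^2 = 843/34; ||v||^2 = 27; deficit = 75/34

Write each e_j = u_j / sqrt(<u_j, u_j>) where u_j is the displayed integer vector. Then <v, e_j> = <v, u_j> / sqrt(<u_j, u_j>), so |<v, e_j>|^2 = <v, u_j>^2 / <u_j, u_j>.
Coefficients: <v, e_1> = -9/sqrt(13), <v, e_2> = 93/sqrt(546), <v, e_3> = -18/sqrt(119).
Square and sum: Σ |<v, e_j>|^2 = 843/34.
Compute ||v||^2 = v·v = 27.
Deficit = 27 − 843/34 = 75/34 ≥ 0, confirming Bessel's inequality. (The deficit equals ||v − Σ <v,e_j> e_j||^2, the squared distance from v to span{e_j}.)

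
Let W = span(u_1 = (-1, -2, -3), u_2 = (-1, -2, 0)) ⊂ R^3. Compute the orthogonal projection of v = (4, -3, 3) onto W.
proj_W(v) = (-2/5, -4/5, 3)

Set up U = [u_1 | ... | u_2] ∈ R^(3×2). The projector onto W = col(U) is P = U (U^T U)^(-1) U^T.
Compute U^T U =
  [14, 5]
  [5, 5],
and U^T v = (-7, 2).
Solve U^T U · c = U^T v for the coefficients: c = (-1, 7/5). The projection is proj_W(v) = U c.
Check: (v - proj_W(v)) · u_1 = 0  (should be 0).
Check: (v - proj_W(v)) · u_2 = 0  (should be 0).
Result: proj_W(v) = (-2/5, -4/5, 3).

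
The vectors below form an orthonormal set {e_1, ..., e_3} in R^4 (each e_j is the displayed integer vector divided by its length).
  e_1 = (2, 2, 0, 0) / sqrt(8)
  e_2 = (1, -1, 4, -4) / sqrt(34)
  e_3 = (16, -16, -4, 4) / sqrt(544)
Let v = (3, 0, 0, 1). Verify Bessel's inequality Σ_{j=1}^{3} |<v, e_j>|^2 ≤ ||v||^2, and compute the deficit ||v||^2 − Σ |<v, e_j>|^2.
Σ |<v, e_j>|^2 = 19/2; ||v||^2 = 10; deficit = 1/2

Write each e_j = u_j / sqrt(<u_j, u_j>) where u_j is the displayed integer vector. Then <v, e_j> = <v, u_j> / sqrt(<u_j, u_j>), so |<v, e_j>|^2 = <v, u_j>^2 / <u_j, u_j>.
Coefficients: <v, e_1> = 6/sqrt(8), <v, e_2> = -1/sqrt(34), <v, e_3> = 52/sqrt(544).
Square and sum: Σ |<v, e_j>|^2 = 19/2.
Compute ||v||^2 = v·v = 10.
Deficit = 10 − 19/2 = 1/2 ≥ 0, confirming Bessel's inequality. (The deficit equals ||v − Σ <v,e_j> e_j||^2, the squared distance from v to span{e_j}.)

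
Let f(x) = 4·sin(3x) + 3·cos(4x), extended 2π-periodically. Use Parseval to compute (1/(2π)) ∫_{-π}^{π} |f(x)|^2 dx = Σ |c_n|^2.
Σ |c_n|^2 = 25/2

Expand |f|^2 and use orthogonality of {sin(nx), cos(mx)} on [-π, π]:
  ∫_{-π}^{π} sin(nx)^2 dx = π, ∫ cos(mx)^2 dx = π, and cross terms integrate to 0.
So ∫_{-π}^{π} f(x)^2 dx = 4^2 · π + 3^2 · π = (16 + 9)π.
Divide by 2π: (16 + 9)/2 = 25/2.
By Parseval, this equals Σ |c_n|^2.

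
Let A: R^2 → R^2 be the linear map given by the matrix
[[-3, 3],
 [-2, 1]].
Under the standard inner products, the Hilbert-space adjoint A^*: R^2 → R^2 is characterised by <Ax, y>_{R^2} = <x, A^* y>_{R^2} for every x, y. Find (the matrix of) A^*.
A^* = A^T =
[[-3, -2],
 [3, 1]]

For real matrices with standard dot products, the defining identity <Ax, y> = <x, A^* y> gives (Ax)^T y = x^T (A^*) y, i.e. x^T A^T y = x^T (A^*) y. Since this holds for all x, y, we must have A^* = A^T. Therefore
A^* =
[[-3, -2],
 [3, 1]].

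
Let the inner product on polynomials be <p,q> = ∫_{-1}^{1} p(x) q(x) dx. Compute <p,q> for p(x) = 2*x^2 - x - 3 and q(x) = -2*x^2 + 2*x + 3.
<p,q> = -194/15

Expand the product: p(x)·q(x) = -4*x^4 + 6*x^3 + 10*x^2 - 9*x - 9.
∫_{-1}^{1} of each monomial x^k gives [2/(k+1) if k even, 0 if k odd]. Integrating term-by-term (or equivalently evaluating the antiderivative F(x) = -4*x^5/5 + 3*x^4/2 + 10*x^3/3 - 9*x^2/2 - 9*x at the endpoints):
  F(1) − F(−1) = -142/15 − (52/15) = -194/15.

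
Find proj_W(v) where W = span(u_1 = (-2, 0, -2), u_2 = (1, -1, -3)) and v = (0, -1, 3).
proj_W(v) = (7/18, 5/9, 47/18)

Set up U = [u_1 | ... | u_2] ∈ R^(3×2). The projector onto W = col(U) is P = U (U^T U)^(-1) U^T.
Compute U^T U =
  [8, 4]
  [4, 11],
and U^T v = (-6, -8).
Solve U^T U · c = U^T v for the coefficients: c = (-17/36, -5/9). The projection is proj_W(v) = U c.
Check: (v - proj_W(v)) · u_1 = 0  (should be 0).
Check: (v - proj_W(v)) · u_2 = 0  (should be 0).
Result: proj_W(v) = (7/18, 5/9, 47/18).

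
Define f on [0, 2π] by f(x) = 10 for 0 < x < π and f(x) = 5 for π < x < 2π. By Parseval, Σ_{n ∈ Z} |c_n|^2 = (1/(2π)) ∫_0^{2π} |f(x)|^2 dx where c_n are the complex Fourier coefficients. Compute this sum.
Σ |c_n|^2 = 125/2

Parseval equates the L^2 energy of f (normalised by 1/(2π)) with the ℓ^2 sum of its Fourier coefficients: (1/(2π)) ∫_0^{2π} |f|^2 = Σ |c_n|^2.
Compute the left side: (1/(2π)) [∫_0^π 10^2 dx + ∫_π^{2π} 5^2 dx] = (1/(2π)) · (100π + 25π) = (100 + 25)/2 = 125/2.
So Σ_{n ∈ Z} |c_n|^2 = 125/2.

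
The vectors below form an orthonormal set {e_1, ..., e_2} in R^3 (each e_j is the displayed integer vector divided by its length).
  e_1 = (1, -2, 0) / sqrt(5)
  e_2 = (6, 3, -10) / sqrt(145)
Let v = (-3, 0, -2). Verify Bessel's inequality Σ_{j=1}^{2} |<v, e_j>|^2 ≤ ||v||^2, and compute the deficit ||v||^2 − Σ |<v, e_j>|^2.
Σ |<v, e_j>|^2 = 53/29; ||v||^2 = 13; deficit = 324/29

Write each e_j = u_j / sqrt(<u_j, u_j>) where u_j is the displayed integer vector. Then <v, e_j> = <v, u_j> / sqrt(<u_j, u_j>), so |<v, e_j>|^2 = <v, u_j>^2 / <u_j, u_j>.
Coefficients: <v, e_1> = -3/sqrt(5), <v, e_2> = 2/sqrt(145).
Square and sum: Σ |<v, e_j>|^2 = 53/29.
Compute ||v||^2 = v·v = 13.
Deficit = 13 − 53/29 = 324/29 ≥ 0, confirming Bessel's inequality. (The deficit equals ||v − Σ <v,e_j> e_j||^2, the squared distance from v to span{e_j}.)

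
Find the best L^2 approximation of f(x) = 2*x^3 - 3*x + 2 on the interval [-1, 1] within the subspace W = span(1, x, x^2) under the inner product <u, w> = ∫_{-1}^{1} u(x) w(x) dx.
g(x) = 2 - 9*x/5

The best approximation g ∈ W is the orthogonal projection of f onto W. Writing g = a_0 + a_1 x + a_2 x^2, the coefficients solve the normal equations G · a = b where
  G_{ij} = <φ_i, φ_j> and b_i = <f, φ_i>, with φ_0 = 1, φ_1 = x, φ_2 = x^2.
G =
  [2, 0, 2/3]
  [0, 2/3, 0]
  [2/3, 0, 2/5],
b = (4, -6/5, 4/3).
Solving gives a_0 = 2, a_1 = -9/5, a_2 = 0, so
  g(x) = 2 - 9*x/5.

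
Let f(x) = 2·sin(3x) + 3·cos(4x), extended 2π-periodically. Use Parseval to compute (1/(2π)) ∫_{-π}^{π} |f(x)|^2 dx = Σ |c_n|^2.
Σ |c_n|^2 = 13/2

Expand |f|^2 and use orthogonality of {sin(nx), cos(mx)} on [-π, π]:
  ∫_{-π}^{π} sin(nx)^2 dx = π, ∫ cos(mx)^2 dx = π, and cross terms integrate to 0.
So ∫_{-π}^{π} f(x)^2 dx = 2^2 · π + 3^2 · π = (4 + 9)π.
Divide by 2π: (4 + 9)/2 = 13/2.
By Parseval, this equals Σ |c_n|^2.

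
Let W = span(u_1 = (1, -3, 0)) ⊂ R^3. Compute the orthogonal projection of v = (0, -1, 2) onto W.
proj_W(v) = (3/10, -9/10, 0)

Set up U = [u_1 | ... | u_1] ∈ R^(3×1). The projector onto W = col(U) is P = U (U^T U)^(-1) U^T.
Compute U^T U =
  [10],
and U^T v = (3).
Solve U^T U · c = U^T v for the coefficients: c = (3/10). The projection is proj_W(v) = U c.
Check: (v - proj_W(v)) · u_1 = 0  (should be 0).
Result: proj_W(v) = (3/10, -9/10, 0).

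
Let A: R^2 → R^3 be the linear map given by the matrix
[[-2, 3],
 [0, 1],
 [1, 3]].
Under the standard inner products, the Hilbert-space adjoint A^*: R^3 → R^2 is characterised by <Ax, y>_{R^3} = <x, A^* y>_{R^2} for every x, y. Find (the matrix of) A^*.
A^* = A^T =
[[-2, 0, 1],
 [3, 1, 3]]

For real matrices with standard dot products, the defining identity <Ax, y> = <x, A^* y> gives (Ax)^T y = x^T (A^*) y, i.e. x^T A^T y = x^T (A^*) y. Since this holds for all x, y, we must have A^* = A^T. Therefore
A^* =
[[-2, 0, 1],
 [3, 1, 3]].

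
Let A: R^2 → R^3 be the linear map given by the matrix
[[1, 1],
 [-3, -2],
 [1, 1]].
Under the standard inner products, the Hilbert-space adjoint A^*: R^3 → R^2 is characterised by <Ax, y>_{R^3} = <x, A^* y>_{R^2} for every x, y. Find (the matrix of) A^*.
A^* = A^T =
[[1, -3, 1],
 [1, -2, 1]]

For real matrices with standard dot products, the defining identity <Ax, y> = <x, A^* y> gives (Ax)^T y = x^T (A^*) y, i.e. x^T A^T y = x^T (A^*) y. Since this holds for all x, y, we must have A^* = A^T. Therefore
A^* =
[[1, -3, 1],
 [1, -2, 1]].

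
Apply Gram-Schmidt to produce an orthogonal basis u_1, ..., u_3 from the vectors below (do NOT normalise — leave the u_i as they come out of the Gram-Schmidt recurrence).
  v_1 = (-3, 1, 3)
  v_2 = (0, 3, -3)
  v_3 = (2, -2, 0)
Orthogonal basis:
  u_1 = (-3, 1, 3)
  u_2 = (-18/19, 63/19, -39/19)
  u_3 = (4/17, 3/17, 3/17)

Apply the Gram-Schmidt recurrence
  u_1 = v_1
  u_i = v_i − Σ_{j<i} ((v_i · u_j) / (u_j · u_j)) · u_j.

Step by step this gives:
  u_1 = (-3, 1, 3)
  u_2 = (-18/19, 63/19, -39/19)
  u_3 = (4/17, 3/17, 3/17)

Orthogonality check:
  u_2 · u_1 = 0 (should be 0)
  u_3 · u_1 = 0 (should be 0)
  u_3 · u_2 = 0 (should be 0)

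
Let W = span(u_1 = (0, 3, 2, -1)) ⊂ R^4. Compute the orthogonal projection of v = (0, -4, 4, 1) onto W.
proj_W(v) = (0, -15/14, -5/7, 5/14)

Set up U = [u_1 | ... | u_1] ∈ R^(4×1). The projector onto W = col(U) is P = U (U^T U)^(-1) U^T.
Compute U^T U =
  [14],
and U^T v = (-5).
Solve U^T U · c = U^T v for the coefficients: c = (-5/14). The projection is proj_W(v) = U c.
Check: (v - proj_W(v)) · u_1 = 0  (should be 0).
Result: proj_W(v) = (0, -15/14, -5/7, 5/14).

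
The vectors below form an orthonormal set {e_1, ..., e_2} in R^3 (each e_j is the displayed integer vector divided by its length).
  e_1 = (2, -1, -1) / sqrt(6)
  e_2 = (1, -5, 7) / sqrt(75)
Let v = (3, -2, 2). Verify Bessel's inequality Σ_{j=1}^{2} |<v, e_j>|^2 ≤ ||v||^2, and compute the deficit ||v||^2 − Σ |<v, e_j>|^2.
Σ |<v, e_j>|^2 = 393/25; ||v||^2 = 17; deficit = 32/25

Write each e_j = u_j / sqrt(<u_j, u_j>) where u_j is the displayed integer vector. Then <v, e_j> = <v, u_j> / sqrt(<u_j, u_j>), so |<v, e_j>|^2 = <v, u_j>^2 / <u_j, u_j>.
Coefficients: <v, e_1> = 6/sqrt(6), <v, e_2> = 27/sqrt(75).
Square and sum: Σ |<v, e_j>|^2 = 393/25.
Compute ||v||^2 = v·v = 17.
Deficit = 17 − 393/25 = 32/25 ≥ 0, confirming Bessel's inequality. (The deficit equals ||v − Σ <v,e_j> e_j||^2, the squared distance from v to span{e_j}.)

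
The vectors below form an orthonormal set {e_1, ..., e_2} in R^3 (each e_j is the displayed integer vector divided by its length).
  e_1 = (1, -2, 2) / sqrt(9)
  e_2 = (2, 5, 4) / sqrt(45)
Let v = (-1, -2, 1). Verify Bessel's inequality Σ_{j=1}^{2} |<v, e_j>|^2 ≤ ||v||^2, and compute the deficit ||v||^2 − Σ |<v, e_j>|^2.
Σ |<v, e_j>|^2 = 21/5; ||v||^2 = 6; deficit = 9/5

Write each e_j = u_j / sqrt(<u_j, u_j>) where u_j is the displayed integer vector. Then <v, e_j> = <v, u_j> / sqrt(<u_j, u_j>), so |<v, e_j>|^2 = <v, u_j>^2 / <u_j, u_j>.
Coefficients: <v, e_1> = 5/sqrt(9), <v, e_2> = -8/sqrt(45).
Square and sum: Σ |<v, e_j>|^2 = 21/5.
Compute ||v||^2 = v·v = 6.
Deficit = 6 − 21/5 = 9/5 ≥ 0, confirming Bessel's inequality. (The deficit equals ||v − Σ <v,e_j> e_j||^2, the squared distance from v to span{e_j}.)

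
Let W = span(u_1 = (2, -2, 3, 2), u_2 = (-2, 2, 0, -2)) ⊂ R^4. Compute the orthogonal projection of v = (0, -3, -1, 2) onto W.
proj_W(v) = (5/3, -5/3, -1, 5/3)

Set up U = [u_1 | ... | u_2] ∈ R^(4×2). The projector onto W = col(U) is P = U (U^T U)^(-1) U^T.
Compute U^T U =
  [21, -12]
  [-12, 12],
and U^T v = (7, -10).
Solve U^T U · c = U^T v for the coefficients: c = (-1/3, -7/6). The projection is proj_W(v) = U c.
Check: (v - proj_W(v)) · u_1 = 0  (should be 0).
Check: (v - proj_W(v)) · u_2 = 0  (should be 0).
Result: proj_W(v) = (5/3, -5/3, -1, 5/3).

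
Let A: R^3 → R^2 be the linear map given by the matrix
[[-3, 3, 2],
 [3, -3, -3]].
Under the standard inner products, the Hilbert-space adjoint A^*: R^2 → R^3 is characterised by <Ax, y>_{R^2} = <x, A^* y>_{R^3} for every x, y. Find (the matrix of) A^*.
A^* = A^T =
[[-3, 3],
 [3, -3],
 [2, -3]]

For real matrices with standard dot products, the defining identity <Ax, y> = <x, A^* y> gives (Ax)^T y = x^T (A^*) y, i.e. x^T A^T y = x^T (A^*) y. Since this holds for all x, y, we must have A^* = A^T. Therefore
A^* =
[[-3, 3],
 [3, -3],
 [2, -3]].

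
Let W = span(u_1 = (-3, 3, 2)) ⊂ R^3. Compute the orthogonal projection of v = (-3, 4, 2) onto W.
proj_W(v) = (-75/22, 75/22, 25/11)

Set up U = [u_1 | ... | u_1] ∈ R^(3×1). The projector onto W = col(U) is P = U (U^T U)^(-1) U^T.
Compute U^T U =
  [22],
and U^T v = (25).
Solve U^T U · c = U^T v for the coefficients: c = (25/22). The projection is proj_W(v) = U c.
Check: (v - proj_W(v)) · u_1 = 0  (should be 0).
Result: proj_W(v) = (-75/22, 75/22, 25/11).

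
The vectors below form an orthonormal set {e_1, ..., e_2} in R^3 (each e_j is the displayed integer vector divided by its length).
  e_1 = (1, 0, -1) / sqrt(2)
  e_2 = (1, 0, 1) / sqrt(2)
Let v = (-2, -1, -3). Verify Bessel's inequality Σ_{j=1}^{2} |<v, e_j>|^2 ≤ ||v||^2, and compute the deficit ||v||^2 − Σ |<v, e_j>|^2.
Σ |<v, e_j>|^2 = 13; ||v||^2 = 14; deficit = 1

Write each e_j = u_j / sqrt(<u_j, u_j>) where u_j is the displayed integer vector. Then <v, e_j> = <v, u_j> / sqrt(<u_j, u_j>), so |<v, e_j>|^2 = <v, u_j>^2 / <u_j, u_j>.
Coefficients: <v, e_1> = 1/sqrt(2), <v, e_2> = -5/sqrt(2).
Square and sum: Σ |<v, e_j>|^2 = 13.
Compute ||v||^2 = v·v = 14.
Deficit = 14 − 13 = 1 ≥ 0, confirming Bessel's inequality. (The deficit equals ||v − Σ <v,e_j> e_j||^2, the squared distance from v to span{e_j}.)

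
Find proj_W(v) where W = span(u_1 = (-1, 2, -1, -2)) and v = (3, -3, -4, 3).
proj_W(v) = (11/10, -11/5, 11/10, 11/5)

Set up U = [u_1 | ... | u_1] ∈ R^(4×1). The projector onto W = col(U) is P = U (U^T U)^(-1) U^T.
Compute U^T U =
  [10],
and U^T v = (-11).
Solve U^T U · c = U^T v for the coefficients: c = (-11/10). The projection is proj_W(v) = U c.
Check: (v - proj_W(v)) · u_1 = 0  (should be 0).
Result: proj_W(v) = (11/10, -11/5, 11/10, 11/5).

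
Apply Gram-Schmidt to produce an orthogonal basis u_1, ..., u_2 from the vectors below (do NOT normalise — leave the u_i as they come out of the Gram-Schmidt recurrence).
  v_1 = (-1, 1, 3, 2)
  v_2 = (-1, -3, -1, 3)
Orthogonal basis:
  u_1 = (-1, 1, 3, 2)
  u_2 = (-14/15, -46/15, -6/5, 43/15)

Apply the Gram-Schmidt recurrence
  u_1 = v_1
  u_i = v_i − Σ_{j<i} ((v_i · u_j) / (u_j · u_j)) · u_j.

Step by step this gives:
  u_1 = (-1, 1, 3, 2)
  u_2 = (-14/15, -46/15, -6/5, 43/15)

Orthogonality check:
  u_2 · u_1 = 0 (should be 0)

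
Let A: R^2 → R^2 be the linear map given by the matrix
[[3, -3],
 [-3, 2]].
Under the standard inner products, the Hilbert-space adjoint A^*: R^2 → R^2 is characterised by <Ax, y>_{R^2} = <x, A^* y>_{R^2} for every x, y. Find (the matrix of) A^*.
A^* = A^T =
[[3, -3],
 [-3, 2]]

For real matrices with standard dot products, the defining identity <Ax, y> = <x, A^* y> gives (Ax)^T y = x^T (A^*) y, i.e. x^T A^T y = x^T (A^*) y. Since this holds for all x, y, we must have A^* = A^T. Therefore
A^* =
[[3, -3],
 [-3, 2]].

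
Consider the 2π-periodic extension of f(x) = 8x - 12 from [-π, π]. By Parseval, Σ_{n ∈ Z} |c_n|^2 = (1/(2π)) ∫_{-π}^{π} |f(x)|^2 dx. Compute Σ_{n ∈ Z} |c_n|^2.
Σ |c_n|^2 = 64π^2/3 + 144

Expand and integrate term by term over [-π, π]:
  ∫ (8x)^2 dx = 64·(2π^3/3); ∫ 2·8·(-12)·x dx = 0 (odd integrand); ∫ (-12)^2 dx = 144·2π.
So (1/(2π)) ∫_{-π}^{π} (8x - 12)^2 dx = 64π^2/3 + 144 = 64π^2/3 + 144.
Parseval ⇒ Σ |c_n|^2 = 64π^2/3 + 144.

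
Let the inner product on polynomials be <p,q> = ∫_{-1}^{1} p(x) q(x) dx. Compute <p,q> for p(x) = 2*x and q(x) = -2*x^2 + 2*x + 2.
<p,q> = 8/3

Expand the product: p(x)·q(x) = -4*x^3 + 4*x^2 + 4*x.
∫_{-1}^{1} of each monomial x^k gives [2/(k+1) if k even, 0 if k odd]. Integrating term-by-term (or equivalently evaluating the antiderivative F(x) = -x^4 + 4*x^3/3 + 2*x^2 at the endpoints):
  F(1) − F(−1) = 7/3 − (-1/3) = 8/3.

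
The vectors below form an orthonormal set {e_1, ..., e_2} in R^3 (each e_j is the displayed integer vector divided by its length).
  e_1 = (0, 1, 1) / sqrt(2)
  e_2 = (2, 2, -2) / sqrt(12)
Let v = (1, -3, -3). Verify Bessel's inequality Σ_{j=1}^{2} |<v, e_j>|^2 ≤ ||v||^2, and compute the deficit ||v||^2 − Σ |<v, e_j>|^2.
Σ |<v, e_j>|^2 = 55/3; ||v||^2 = 19; deficit = 2/3

Write each e_j = u_j / sqrt(<u_j, u_j>) where u_j is the displayed integer vector. Then <v, e_j> = <v, u_j> / sqrt(<u_j, u_j>), so |<v, e_j>|^2 = <v, u_j>^2 / <u_j, u_j>.
Coefficients: <v, e_1> = -6/sqrt(2), <v, e_2> = 2/sqrt(12).
Square and sum: Σ |<v, e_j>|^2 = 55/3.
Compute ||v||^2 = v·v = 19.
Deficit = 19 − 55/3 = 2/3 ≥ 0, confirming Bessel's inequality. (The deficit equals ||v − Σ <v,e_j> e_j||^2, the squared distance from v to span{e_j}.)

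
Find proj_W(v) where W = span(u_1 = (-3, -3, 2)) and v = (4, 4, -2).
proj_W(v) = (42/11, 42/11, -28/11)

Set up U = [u_1 | ... | u_1] ∈ R^(3×1). The projector onto W = col(U) is P = U (U^T U)^(-1) U^T.
Compute U^T U =
  [22],
and U^T v = (-28).
Solve U^T U · c = U^T v for the coefficients: c = (-14/11). The projection is proj_W(v) = U c.
Check: (v - proj_W(v)) · u_1 = 0  (should be 0).
Result: proj_W(v) = (42/11, 42/11, -28/11).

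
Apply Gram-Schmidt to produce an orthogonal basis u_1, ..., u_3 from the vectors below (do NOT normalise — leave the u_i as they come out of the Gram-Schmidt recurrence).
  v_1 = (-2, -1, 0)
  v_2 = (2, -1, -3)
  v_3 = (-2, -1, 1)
Orthogonal basis:
  u_1 = (-2, -1, 0)
  u_2 = (4/5, -8/5, -3)
  u_3 = (12/61, -24/61, 16/61)

Apply the Gram-Schmidt recurrence
  u_1 = v_1
  u_i = v_i − Σ_{j<i} ((v_i · u_j) / (u_j · u_j)) · u_j.

Step by step this gives:
  u_1 = (-2, -1, 0)
  u_2 = (4/5, -8/5, -3)
  u_3 = (12/61, -24/61, 16/61)

Orthogonality check:
  u_2 · u_1 = 0 (should be 0)
  u_3 · u_1 = 0 (should be 0)
  u_3 · u_2 = 0 (should be 0)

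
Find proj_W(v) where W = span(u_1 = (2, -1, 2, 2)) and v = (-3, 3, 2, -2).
proj_W(v) = (-18/13, 9/13, -18/13, -18/13)

Set up U = [u_1 | ... | u_1] ∈ R^(4×1). The projector onto W = col(U) is P = U (U^T U)^(-1) U^T.
Compute U^T U =
  [13],
and U^T v = (-9).
Solve U^T U · c = U^T v for the coefficients: c = (-9/13). The projection is proj_W(v) = U c.
Check: (v - proj_W(v)) · u_1 = 0  (should be 0).
Result: proj_W(v) = (-18/13, 9/13, -18/13, -18/13).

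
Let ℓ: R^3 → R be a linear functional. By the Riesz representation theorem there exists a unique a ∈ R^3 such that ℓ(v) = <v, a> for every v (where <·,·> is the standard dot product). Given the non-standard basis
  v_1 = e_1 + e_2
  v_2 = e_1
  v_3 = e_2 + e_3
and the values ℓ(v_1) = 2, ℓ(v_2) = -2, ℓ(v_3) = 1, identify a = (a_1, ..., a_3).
a = (-2, 4, -3)

Write a = (a_1, ..., a_3) in the standard basis. For each basis vector v_i, ℓ(v_i) = <v_i, a> is a linear equation in the a_j's. Collect the n equations into a matrix system V a = ℓ, where row i of V is v_i (expressed in the standard basis). Since V is invertible (lower-triangular with 1s on the diagonal, up to permutation), solve by back-substitution:
  V =
[[1, 1, 0],
 [1, 0, 0],
 [0, 1, 1]]
  V a = (2, -2, 1)
Solving gives a = (-2, 4, -3).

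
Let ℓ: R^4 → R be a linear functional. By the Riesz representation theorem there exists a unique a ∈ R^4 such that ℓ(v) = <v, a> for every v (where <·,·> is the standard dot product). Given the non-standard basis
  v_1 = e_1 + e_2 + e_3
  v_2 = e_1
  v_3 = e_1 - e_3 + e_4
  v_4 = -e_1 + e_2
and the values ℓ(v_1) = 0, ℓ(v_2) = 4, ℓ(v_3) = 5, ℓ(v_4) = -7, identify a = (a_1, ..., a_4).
a = (4, -3, -1, 0)

Write a = (a_1, ..., a_4) in the standard basis. For each basis vector v_i, ℓ(v_i) = <v_i, a> is a linear equation in the a_j's. Collect the n equations into a matrix system V a = ℓ, where row i of V is v_i (expressed in the standard basis). Since V is invertible (lower-triangular with 1s on the diagonal, up to permutation), solve by back-substitution:
  V =
[[1, 1, 1, 0],
 [1, 0, 0, 0],
 [1, 0, -1, 1],
 [-1, 1, 0, 0]]
  V a = (0, 4, 5, -7)
Solving gives a = (4, -3, -1, 0).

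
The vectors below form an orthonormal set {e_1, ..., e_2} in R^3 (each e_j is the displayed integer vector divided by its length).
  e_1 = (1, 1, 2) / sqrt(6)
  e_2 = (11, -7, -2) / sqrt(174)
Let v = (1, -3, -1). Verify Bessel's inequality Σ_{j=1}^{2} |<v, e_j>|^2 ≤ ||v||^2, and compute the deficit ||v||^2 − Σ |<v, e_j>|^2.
Σ |<v, e_j>|^2 = 270/29; ||v||^2 = 11; deficit = 49/29

Write each e_j = u_j / sqrt(<u_j, u_j>) where u_j is the displayed integer vector. Then <v, e_j> = <v, u_j> / sqrt(<u_j, u_j>), so |<v, e_j>|^2 = <v, u_j>^2 / <u_j, u_j>.
Coefficients: <v, e_1> = -4/sqrt(6), <v, e_2> = 34/sqrt(174).
Square and sum: Σ |<v, e_j>|^2 = 270/29.
Compute ||v||^2 = v·v = 11.
Deficit = 11 − 270/29 = 49/29 ≥ 0, confirming Bessel's inequality. (The deficit equals ||v − Σ <v,e_j> e_j||^2, the squared distance from v to span{e_j}.)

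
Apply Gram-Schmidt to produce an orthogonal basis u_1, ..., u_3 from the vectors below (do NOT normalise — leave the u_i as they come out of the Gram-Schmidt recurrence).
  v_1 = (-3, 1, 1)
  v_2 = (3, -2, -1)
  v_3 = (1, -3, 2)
Orthogonal basis:
  u_1 = (-3, 1, 1)
  u_2 = (-3/11, -10/11, 1/11)
  u_3 = (7/10, 0, 21/10)

Apply the Gram-Schmidt recurrence
  u_1 = v_1
  u_i = v_i − Σ_{j<i} ((v_i · u_j) / (u_j · u_j)) · u_j.

Step by step this gives:
  u_1 = (-3, 1, 1)
  u_2 = (-3/11, -10/11, 1/11)
  u_3 = (7/10, 0, 21/10)

Orthogonality check:
  u_2 · u_1 = 0 (should be 0)
  u_3 · u_1 = 0 (should be 0)
  u_3 · u_2 = 0 (should be 0)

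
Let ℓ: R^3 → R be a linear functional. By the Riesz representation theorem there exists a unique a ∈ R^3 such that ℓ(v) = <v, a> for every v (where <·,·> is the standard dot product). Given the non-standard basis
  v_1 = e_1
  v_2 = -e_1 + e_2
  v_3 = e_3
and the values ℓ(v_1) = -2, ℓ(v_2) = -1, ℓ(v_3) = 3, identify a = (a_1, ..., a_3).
a = (-2, -3, 3)

Write a = (a_1, ..., a_3) in the standard basis. For each basis vector v_i, ℓ(v_i) = <v_i, a> is a linear equation in the a_j's. Collect the n equations into a matrix system V a = ℓ, where row i of V is v_i (expressed in the standard basis). Since V is invertible (lower-triangular with 1s on the diagonal, up to permutation), solve by back-substitution:
  V =
[[1, 0, 0],
 [-1, 1, 0],
 [0, 0, 1]]
  V a = (-2, -1, 3)
Solving gives a = (-2, -3, 3).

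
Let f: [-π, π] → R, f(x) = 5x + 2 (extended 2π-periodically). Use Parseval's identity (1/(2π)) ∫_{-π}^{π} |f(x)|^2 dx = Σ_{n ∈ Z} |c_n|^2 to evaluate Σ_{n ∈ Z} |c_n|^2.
Σ |c_n|^2 = 25π^2/3 + 4

Expand and integrate term by term over [-π, π]:
  ∫ (5x)^2 dx = 25·(2π^3/3); ∫ 2·5·(2)·x dx = 0 (odd integrand); ∫ 2^2 dx = 4·2π.
So (1/(2π)) ∫_{-π}^{π} (5x + 2)^2 dx = 25π^2/3 + 4 = 25π^2/3 + 4.
Parseval ⇒ Σ |c_n|^2 = 25π^2/3 + 4.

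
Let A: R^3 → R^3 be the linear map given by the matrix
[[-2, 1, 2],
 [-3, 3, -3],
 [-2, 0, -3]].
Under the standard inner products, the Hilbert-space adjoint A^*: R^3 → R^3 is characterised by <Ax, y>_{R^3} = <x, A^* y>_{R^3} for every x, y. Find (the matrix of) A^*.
A^* = A^T =
[[-2, -3, -2],
 [1, 3, 0],
 [2, -3, -3]]

For real matrices with standard dot products, the defining identity <Ax, y> = <x, A^* y> gives (Ax)^T y = x^T (A^*) y, i.e. x^T A^T y = x^T (A^*) y. Since this holds for all x, y, we must have A^* = A^T. Therefore
A^* =
[[-2, -3, -2],
 [1, 3, 0],
 [2, -3, -3]].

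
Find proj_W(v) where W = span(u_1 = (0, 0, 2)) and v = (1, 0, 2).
proj_W(v) = (0, 0, 2)

Set up U = [u_1 | ... | u_1] ∈ R^(3×1). The projector onto W = col(U) is P = U (U^T U)^(-1) U^T.
Compute U^T U =
  [4],
and U^T v = (4).
Solve U^T U · c = U^T v for the coefficients: c = (1). The projection is proj_W(v) = U c.
Check: (v - proj_W(v)) · u_1 = 0  (should be 0).
Result: proj_W(v) = (0, 0, 2).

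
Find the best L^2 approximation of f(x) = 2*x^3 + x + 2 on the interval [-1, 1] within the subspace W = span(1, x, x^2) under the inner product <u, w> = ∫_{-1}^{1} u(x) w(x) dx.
g(x) = 11*x/5 + 2

The best approximation g ∈ W is the orthogonal projection of f onto W. Writing g = a_0 + a_1 x + a_2 x^2, the coefficients solve the normal equations G · a = b where
  G_{ij} = <φ_i, φ_j> and b_i = <f, φ_i>, with φ_0 = 1, φ_1 = x, φ_2 = x^2.
G =
  [2, 0, 2/3]
  [0, 2/3, 0]
  [2/3, 0, 2/5],
b = (4, 22/15, 4/3).
Solving gives a_0 = 2, a_1 = 11/5, a_2 = 0, so
  g(x) = 11*x/5 + 2.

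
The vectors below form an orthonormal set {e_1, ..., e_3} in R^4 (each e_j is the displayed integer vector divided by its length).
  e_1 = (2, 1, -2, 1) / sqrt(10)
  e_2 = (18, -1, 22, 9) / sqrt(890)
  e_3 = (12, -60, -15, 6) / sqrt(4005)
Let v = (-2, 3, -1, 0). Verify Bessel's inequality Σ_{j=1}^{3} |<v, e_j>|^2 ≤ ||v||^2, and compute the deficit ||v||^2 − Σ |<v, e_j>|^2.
Σ |<v, e_j>|^2 = 66/5; ||v||^2 = 14; deficit = 4/5

Write each e_j = u_j / sqrt(<u_j, u_j>) where u_j is the displayed integer vector. Then <v, e_j> = <v, u_j> / sqrt(<u_j, u_j>), so |<v, e_j>|^2 = <v, u_j>^2 / <u_j, u_j>.
Coefficients: <v, e_1> = 1/sqrt(10), <v, e_2> = -61/sqrt(890), <v, e_3> = -189/sqrt(4005).
Square and sum: Σ |<v, e_j>|^2 = 66/5.
Compute ||v||^2 = v·v = 14.
Deficit = 14 − 66/5 = 4/5 ≥ 0, confirming Bessel's inequality. (The deficit equals ||v − Σ <v,e_j> e_j||^2, the squared distance from v to span{e_j}.)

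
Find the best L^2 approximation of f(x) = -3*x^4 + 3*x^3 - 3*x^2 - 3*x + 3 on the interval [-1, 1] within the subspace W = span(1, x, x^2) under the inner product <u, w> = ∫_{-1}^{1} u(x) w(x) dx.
g(x) = -39*x^2/7 - 6*x/5 + 114/35

The best approximation g ∈ W is the orthogonal projection of f onto W. Writing g = a_0 + a_1 x + a_2 x^2, the coefficients solve the normal equations G · a = b where
  G_{ij} = <φ_i, φ_j> and b_i = <f, φ_i>, with φ_0 = 1, φ_1 = x, φ_2 = x^2.
G =
  [2, 0, 2/3]
  [0, 2/3, 0]
  [2/3, 0, 2/5],
b = (14/5, -4/5, -2/35).
Solving gives a_0 = 114/35, a_1 = -6/5, a_2 = -39/7, so
  g(x) = -39*x^2/7 - 6*x/5 + 114/35.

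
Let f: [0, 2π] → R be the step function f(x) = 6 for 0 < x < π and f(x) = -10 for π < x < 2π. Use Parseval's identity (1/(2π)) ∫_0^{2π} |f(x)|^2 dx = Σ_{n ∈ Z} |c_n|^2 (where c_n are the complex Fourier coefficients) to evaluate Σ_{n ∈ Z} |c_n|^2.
Σ |c_n|^2 = 68

Parseval equates the L^2 energy of f (normalised by 1/(2π)) with the ℓ^2 sum of its Fourier coefficients: (1/(2π)) ∫_0^{2π} |f|^2 = Σ |c_n|^2.
Compute the left side: (1/(2π)) [∫_0^π 6^2 dx + ∫_π^{2π} (-10)^2 dx] = (1/(2π)) · (36π + 100π) = (36 + 100)/2 = 68.
So Σ_{n ∈ Z} |c_n|^2 = 68.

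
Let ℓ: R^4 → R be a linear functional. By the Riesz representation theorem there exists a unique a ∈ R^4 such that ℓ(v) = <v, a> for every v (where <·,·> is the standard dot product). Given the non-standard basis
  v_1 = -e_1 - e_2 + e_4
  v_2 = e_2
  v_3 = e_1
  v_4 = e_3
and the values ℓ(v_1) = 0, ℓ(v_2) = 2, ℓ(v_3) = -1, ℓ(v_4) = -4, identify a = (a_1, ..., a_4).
a = (-1, 2, -4, 1)

Write a = (a_1, ..., a_4) in the standard basis. For each basis vector v_i, ℓ(v_i) = <v_i, a> is a linear equation in the a_j's. Collect the n equations into a matrix system V a = ℓ, where row i of V is v_i (expressed in the standard basis). Since V is invertible (lower-triangular with 1s on the diagonal, up to permutation), solve by back-substitution:
  V =
[[-1, -1, 0, 1],
 [0, 1, 0, 0],
 [1, 0, 0, 0],
 [0, 0, 1, 0]]
  V a = (0, 2, -1, -4)
Solving gives a = (-1, 2, -4, 1).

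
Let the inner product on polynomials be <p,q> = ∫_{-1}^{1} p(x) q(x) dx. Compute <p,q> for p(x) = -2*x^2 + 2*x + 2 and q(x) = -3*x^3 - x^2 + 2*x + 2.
<p,q> = 76/15

Expand the product: p(x)·q(x) = 6*x^5 - 4*x^4 - 12*x^3 - 2*x^2 + 8*x + 4.
∫_{-1}^{1} of each monomial x^k gives [2/(k+1) if k even, 0 if k odd]. Integrating term-by-term (or equivalently evaluating the antiderivative F(x) = x^6 - 4*x^5/5 - 3*x^4 - 2*x^3/3 + 4*x^2 + 4*x at the endpoints):
  F(1) − F(−1) = 68/15 − (-8/15) = 76/15.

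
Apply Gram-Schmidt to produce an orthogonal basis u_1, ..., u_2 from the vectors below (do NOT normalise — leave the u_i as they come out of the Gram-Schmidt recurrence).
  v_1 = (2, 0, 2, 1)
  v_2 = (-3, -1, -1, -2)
Orthogonal basis:
  u_1 = (2, 0, 2, 1)
  u_2 = (-7/9, -1, 11/9, -8/9)

Apply the Gram-Schmidt recurrence
  u_1 = v_1
  u_i = v_i − Σ_{j<i} ((v_i · u_j) / (u_j · u_j)) · u_j.

Step by step this gives:
  u_1 = (2, 0, 2, 1)
  u_2 = (-7/9, -1, 11/9, -8/9)

Orthogonality check:
  u_2 · u_1 = 0 (should be 0)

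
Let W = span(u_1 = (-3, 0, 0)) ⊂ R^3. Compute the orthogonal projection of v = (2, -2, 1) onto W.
proj_W(v) = (2, 0, 0)

Set up U = [u_1 | ... | u_1] ∈ R^(3×1). The projector onto W = col(U) is P = U (U^T U)^(-1) U^T.
Compute U^T U =
  [9],
and U^T v = (-6).
Solve U^T U · c = U^T v for the coefficients: c = (-2/3). The projection is proj_W(v) = U c.
Check: (v - proj_W(v)) · u_1 = 0  (should be 0).
Result: proj_W(v) = (2, 0, 0).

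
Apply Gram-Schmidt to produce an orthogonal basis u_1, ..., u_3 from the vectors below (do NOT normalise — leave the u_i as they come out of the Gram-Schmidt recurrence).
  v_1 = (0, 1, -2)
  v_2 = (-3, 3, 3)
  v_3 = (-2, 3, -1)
Orthogonal basis:
  u_1 = (0, 1, -2)
  u_2 = (-3, 18/5, 9/5)
  u_3 = (-3/14, -1/7, -1/14)

Apply the Gram-Schmidt recurrence
  u_1 = v_1
  u_i = v_i − Σ_{j<i} ((v_i · u_j) / (u_j · u_j)) · u_j.

Step by step this gives:
  u_1 = (0, 1, -2)
  u_2 = (-3, 18/5, 9/5)
  u_3 = (-3/14, -1/7, -1/14)

Orthogonality check:
  u_2 · u_1 = 0 (should be 0)
  u_3 · u_1 = 0 (should be 0)
  u_3 · u_2 = 0 (should be 0)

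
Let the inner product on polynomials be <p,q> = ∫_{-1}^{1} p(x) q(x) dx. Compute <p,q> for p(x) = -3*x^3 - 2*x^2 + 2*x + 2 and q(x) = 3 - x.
<p,q> = 118/15

Expand the product: p(x)·q(x) = 3*x^4 - 7*x^3 - 8*x^2 + 4*x + 6.
∫_{-1}^{1} of each monomial x^k gives [2/(k+1) if k even, 0 if k odd]. Integrating term-by-term (or equivalently evaluating the antiderivative F(x) = 3*x^5/5 - 7*x^4/4 - 8*x^3/3 + 2*x^2 + 6*x at the endpoints):
  F(1) − F(−1) = 251/60 − (-221/60) = 118/15.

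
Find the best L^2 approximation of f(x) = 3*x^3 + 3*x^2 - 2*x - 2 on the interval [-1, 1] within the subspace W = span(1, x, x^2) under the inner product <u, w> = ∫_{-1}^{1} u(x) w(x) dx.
g(x) = 3*x^2 - x/5 - 2

The best approximation g ∈ W is the orthogonal projection of f onto W. Writing g = a_0 + a_1 x + a_2 x^2, the coefficients solve the normal equations G · a = b where
  G_{ij} = <φ_i, φ_j> and b_i = <f, φ_i>, with φ_0 = 1, φ_1 = x, φ_2 = x^2.
G =
  [2, 0, 2/3]
  [0, 2/3, 0]
  [2/3, 0, 2/5],
b = (-2, -2/15, -2/15).
Solving gives a_0 = -2, a_1 = -1/5, a_2 = 3, so
  g(x) = 3*x^2 - x/5 - 2.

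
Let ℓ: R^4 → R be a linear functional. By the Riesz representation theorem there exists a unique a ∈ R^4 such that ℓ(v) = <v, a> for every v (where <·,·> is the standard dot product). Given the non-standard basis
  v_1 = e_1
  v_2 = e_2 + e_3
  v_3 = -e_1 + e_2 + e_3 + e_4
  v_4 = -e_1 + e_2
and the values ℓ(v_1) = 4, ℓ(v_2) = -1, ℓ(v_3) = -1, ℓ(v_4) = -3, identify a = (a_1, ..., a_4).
a = (4, 1, -2, 4)

Write a = (a_1, ..., a_4) in the standard basis. For each basis vector v_i, ℓ(v_i) = <v_i, a> is a linear equation in the a_j's. Collect the n equations into a matrix system V a = ℓ, where row i of V is v_i (expressed in the standard basis). Since V is invertible (lower-triangular with 1s on the diagonal, up to permutation), solve by back-substitution:
  V =
[[1, 0, 0, 0],
 [0, 1, 1, 0],
 [-1, 1, 1, 1],
 [-1, 1, 0, 0]]
  V a = (4, -1, -1, -3)
Solving gives a = (4, 1, -2, 4).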